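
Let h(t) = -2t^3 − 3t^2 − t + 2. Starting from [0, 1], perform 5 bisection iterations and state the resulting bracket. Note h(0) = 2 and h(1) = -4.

h(0.5) = 0.5 > 0, so the root lies in [0.5, 1]
h(0.75) = -1.28125 < 0, so the root lies in [0.5, 0.75]
h(0.625) = -0.285156 < 0, so the root lies in [0.5, 0.625]
h(0.5625) = 0.1323 > 0, so the root lies in [0.5625, 0.625]
h(0.59375) = -0.07 < 0, so the root lies in [0.5625, 0.59375]

[0.5625, 0.59375]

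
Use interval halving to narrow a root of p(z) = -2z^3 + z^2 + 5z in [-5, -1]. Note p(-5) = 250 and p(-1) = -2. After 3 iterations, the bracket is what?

[-1.5, -1]

z = -3 gives p = 48, positive; keep [-3, -1]
z = -2 gives p = 10, positive; keep [-2, -1]
z = -1.5 gives p = 1.5, positive; keep [-1.5, -1]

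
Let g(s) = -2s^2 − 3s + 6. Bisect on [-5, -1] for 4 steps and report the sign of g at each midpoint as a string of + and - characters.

-++-

midpoint -3: g = -3 < 0 → [-3, -1]
midpoint -2: g = 4 > 0 → [-3, -2]
midpoint -2.5: g = 1 > 0 → [-3, -2.5]
midpoint -2.75: g = -0.875 < 0 → [-2.75, -2.5]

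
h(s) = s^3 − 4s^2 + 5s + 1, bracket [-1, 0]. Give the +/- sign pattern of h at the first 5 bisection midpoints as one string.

m = -0.5, h(m) = -2.625 (−); new bracket [-0.5, 0]
m = -0.25, h(m) = -0.515625 (−); new bracket [-0.25, 0]
m = -0.125, h(m) = 0.310547 (+); new bracket [-0.25, -0.125]
m = -0.1875, h(m) = -0.0847 (−); new bracket [-0.1875, -0.125]
m = -0.15625, h(m) = 0.1173 (+); new bracket [-0.1875, -0.15625]

--+-+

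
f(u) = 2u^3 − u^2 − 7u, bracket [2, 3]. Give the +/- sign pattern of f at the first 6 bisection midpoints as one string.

midpoint 2.5: f = 7.5 > 0 → [2, 2.5]
midpoint 2.25: f = 1.96875 > 0 → [2, 2.25]
midpoint 2.125: f = -0.199219 < 0 → [2.125, 2.25]
midpoint 2.1875: f = 0.8374 > 0 → [2.125, 2.1875]
midpoint 2.15625: f = 0.3074 > 0 → [2.125, 2.15625]
midpoint 2.140625: f = 0.0512 > 0 → [2.125, 2.140625]

++-+++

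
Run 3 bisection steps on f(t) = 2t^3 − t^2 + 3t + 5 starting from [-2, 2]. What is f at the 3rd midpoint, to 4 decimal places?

3.0000

t = 0 gives f = 5, positive; keep [-2, 0]
t = -1 gives f = -1, negative; keep [-1, 0]
t = -0.5 gives f = 3, positive; keep [-1, -0.5]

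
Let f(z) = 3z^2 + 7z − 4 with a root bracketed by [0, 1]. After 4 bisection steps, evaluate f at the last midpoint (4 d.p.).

z = 0.5 gives f = 0.25, positive; keep [0, 0.5]
z = 0.25 gives f = -2.0625, negative; keep [0.25, 0.5]
z = 0.375 gives f = -0.953125, negative; keep [0.375, 0.5]
z = 0.4375 gives f = -0.3633, negative; keep [0.4375, 0.5]

-0.3633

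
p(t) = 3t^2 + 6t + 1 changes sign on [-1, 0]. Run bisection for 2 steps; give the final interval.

m = -0.5, p(m) = -1.25 (−); new bracket [-0.5, 0]
m = -0.25, p(m) = -0.3125 (−); new bracket [-0.25, 0]

[-0.25, 0]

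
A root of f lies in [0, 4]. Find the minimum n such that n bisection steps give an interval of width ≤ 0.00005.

17

Width after n steps is 4/2^n. Need 2^n ≥ 4/0.00005 = 80000.
2^16 = 65536 < 80000 ≤ 2^17 = 131072, so n = 17.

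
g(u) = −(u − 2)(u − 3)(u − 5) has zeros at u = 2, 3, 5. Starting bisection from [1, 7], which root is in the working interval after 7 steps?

5

midpoint 4: g = 2 > 0 → [4, 7]
midpoint 5.5: g = -4.375 < 0 → [4, 5.5]
midpoint 4.75: g = 1.203125 > 0 → [4.75, 5.5]
midpoint 5.125: g = -0.8301 < 0 → [4.75, 5.125]
midpoint 4.9375: g = 0.3557 > 0 → [4.9375, 5.125]
midpoint 5.03125: g = -0.1924 < 0 → [4.9375, 5.03125]
midpoint 4.984375: g = 0.0925 > 0 → [4.984375, 5.03125]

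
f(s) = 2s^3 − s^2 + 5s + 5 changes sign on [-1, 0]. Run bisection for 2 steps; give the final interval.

m = -0.5, f(m) = 2 (+); new bracket [-1, -0.5]
m = -0.75, f(m) = -0.15625 (−); new bracket [-0.75, -0.5]

[-0.75, -0.5]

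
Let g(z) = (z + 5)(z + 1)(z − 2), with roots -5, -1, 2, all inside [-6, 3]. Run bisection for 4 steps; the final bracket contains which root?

g(-1.5) = 6.125 > 0, so the root lies in [-6, -1.5]
g(-3.75) = 19.765625 > 0, so the root lies in [-6, -3.75]
g(-4.875) = 3.330078 > 0, so the root lies in [-6, -4.875]
g(-5.4375) = -14.4392 < 0, so the root lies in [-5.4375, -4.875]

-5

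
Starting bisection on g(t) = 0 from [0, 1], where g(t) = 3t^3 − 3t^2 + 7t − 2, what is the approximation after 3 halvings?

0.375

g(0.5) = 1.125 > 0, so the root lies in [0, 0.5]
g(0.25) = -0.390625 < 0, so the root lies in [0.25, 0.5]
g(0.375) = 0.361328 > 0, so the root lies in [0.25, 0.375]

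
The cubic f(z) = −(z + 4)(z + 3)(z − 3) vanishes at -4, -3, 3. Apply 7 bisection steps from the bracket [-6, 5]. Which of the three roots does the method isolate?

3

z = -0.5 gives f = 30.625, positive; keep [-0.5, 5]
z = 2.25 gives f = 24.609375, positive; keep [2.25, 5]
z = 3.625 gives f = -31.572266, negative; keep [2.25, 3.625]
z = 2.9375 gives f = 2.5745, positive; keep [2.9375, 3.625]
z = 3.28125 gives f = -12.8631, negative; keep [2.9375, 3.28125]
z = 3.109375 gives f = -4.7506, negative; keep [2.9375, 3.109375]
z = 3.0234375 gives f = -0.9915, negative; keep [2.9375, 3.0234375]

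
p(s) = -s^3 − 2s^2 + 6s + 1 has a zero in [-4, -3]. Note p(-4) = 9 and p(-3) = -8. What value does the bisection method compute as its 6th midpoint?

p(-3.5) = -1.625 < 0, so the root lies in [-4, -3.5]
p(-3.75) = 3.109375 > 0, so the root lies in [-3.75, -3.5]
p(-3.625) = 0.603516 > 0, so the root lies in [-3.625, -3.5]
p(-3.5625) = -0.5447 < 0, so the root lies in [-3.625, -3.5625]
p(-3.59375) = 0.0208 > 0, so the root lies in [-3.59375, -3.5625]
p(-3.578125) = -0.264 < 0, so the root lies in [-3.59375, -3.578125]

-3.578125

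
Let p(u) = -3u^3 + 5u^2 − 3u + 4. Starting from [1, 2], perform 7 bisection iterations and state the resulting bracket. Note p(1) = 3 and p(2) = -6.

midpoint 1.5: p = 0.625 > 0 → [1.5, 2]
midpoint 1.75: p = -2.015625 < 0 → [1.5, 1.75]
midpoint 1.625: p = -0.544922 < 0 → [1.5, 1.625]
midpoint 1.5625: p = 0.0754 > 0 → [1.5625, 1.625]
midpoint 1.59375: p = -0.2256 < 0 → [1.5625, 1.59375]
midpoint 1.578125: p = -0.0728 < 0 → [1.5625, 1.578125]
midpoint 1.5703125: p = 0.0019 > 0 → [1.5703125, 1.578125]

[1.5703125, 1.578125]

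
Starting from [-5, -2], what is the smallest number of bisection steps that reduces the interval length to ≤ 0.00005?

16

Width after n steps is 3/2^n. Need 2^n ≥ 3/0.00005 = 60000.
2^15 = 32768 < 60000 ≤ 2^16 = 65536, so n = 16.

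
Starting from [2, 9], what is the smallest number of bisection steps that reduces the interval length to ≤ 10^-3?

13

Width after n steps is 7/2^n. Need 2^n ≥ 7/10^-3 = 7000.
2^12 = 4096 < 7000 ≤ 2^13 = 8192, so n = 13.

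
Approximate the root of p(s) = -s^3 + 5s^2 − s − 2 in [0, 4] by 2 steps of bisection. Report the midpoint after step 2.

p(2) = 8 > 0, so the root lies in [0, 2]
p(1) = 1 > 0, so the root lies in [0, 1]

1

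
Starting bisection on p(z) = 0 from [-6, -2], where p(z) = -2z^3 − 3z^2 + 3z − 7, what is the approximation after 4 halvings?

-2.75

p(-4) = 61 > 0, so the root lies in [-4, -2]
p(-3) = 11 > 0, so the root lies in [-3, -2]
p(-2.5) = -2 < 0, so the root lies in [-3, -2.5]
p(-2.75) = 3.6562 > 0, so the root lies in [-2.75, -2.5]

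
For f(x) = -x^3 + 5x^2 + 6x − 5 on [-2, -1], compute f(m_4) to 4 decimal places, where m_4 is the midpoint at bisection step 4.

midpoint -1.5: f = 0.625 > 0 → [-1.5, -1]
midpoint -1.25: f = -2.734375 < 0 → [-1.5, -1.25]
midpoint -1.375: f = -1.197266 < 0 → [-1.5, -1.375]
midpoint -1.4375: f = -0.3225 < 0 → [-1.5, -1.4375]

-0.3225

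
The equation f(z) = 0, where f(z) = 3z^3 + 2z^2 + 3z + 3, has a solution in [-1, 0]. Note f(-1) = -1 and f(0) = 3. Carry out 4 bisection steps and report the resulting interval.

[-0.875, -0.8125]

f(-0.5) = 1.625 > 0, so the root lies in [-1, -0.5]
f(-0.75) = 0.609375 > 0, so the root lies in [-1, -0.75]
f(-0.875) = -0.103516 < 0, so the root lies in [-0.875, -0.75]
f(-0.8125) = 0.2737 > 0, so the root lies in [-0.875, -0.8125]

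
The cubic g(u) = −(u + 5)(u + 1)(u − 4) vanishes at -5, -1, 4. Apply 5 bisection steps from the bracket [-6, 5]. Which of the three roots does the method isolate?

4

m = -0.5, g(m) = 10.125 (+); new bracket [-0.5, 5]
m = 2.25, g(m) = 41.234375 (+); new bracket [2.25, 5]
m = 3.625, g(m) = 14.958984 (+); new bracket [3.625, 5]
m = 4.3125, g(m) = -15.4602 (−); new bracket [3.625, 4.3125]
m = 3.96875, g(m) = 1.3926 (+); new bracket [3.96875, 4.3125]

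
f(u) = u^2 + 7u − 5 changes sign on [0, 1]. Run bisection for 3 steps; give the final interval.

[0.625, 0.75]

u = 0.5 gives f = -1.25, negative; keep [0.5, 1]
u = 0.75 gives f = 0.8125, positive; keep [0.5, 0.75]
u = 0.625 gives f = -0.234375, negative; keep [0.625, 0.75]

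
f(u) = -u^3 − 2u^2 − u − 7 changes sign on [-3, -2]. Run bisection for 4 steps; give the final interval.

midpoint -2.5: f = -1.375 < 0 → [-3, -2.5]
midpoint -2.75: f = 1.421875 > 0 → [-2.75, -2.5]
midpoint -2.625: f = -0.068359 < 0 → [-2.75, -2.625]
midpoint -2.6875: f = 0.6531 > 0 → [-2.6875, -2.625]

[-2.6875, -2.625]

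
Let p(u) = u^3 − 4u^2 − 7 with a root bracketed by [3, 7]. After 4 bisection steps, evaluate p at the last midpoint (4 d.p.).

u = 5 gives p = 18, positive; keep [3, 5]
u = 4 gives p = -7, negative; keep [4, 5]
u = 4.5 gives p = 3.125, positive; keep [4, 4.5]
u = 4.25 gives p = -2.4844, negative; keep [4.25, 4.5]

-2.4844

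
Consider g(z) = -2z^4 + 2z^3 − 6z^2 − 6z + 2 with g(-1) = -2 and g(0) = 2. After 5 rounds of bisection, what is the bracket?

[-0.90625, -0.875]

z = -0.5 gives g = 3.125, positive; keep [-1, -0.5]
z = -0.75 gives g = 1.648438, positive; keep [-1, -0.75]
z = -0.875 gives g = 0.144043, positive; keep [-1, -0.875]
z = -0.9375 gives g = -0.8413, negative; keep [-0.9375, -0.875]
z = -0.90625 gives g = -0.3279, negative; keep [-0.90625, -0.875]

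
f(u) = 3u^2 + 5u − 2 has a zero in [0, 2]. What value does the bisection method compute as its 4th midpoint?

0.375

midpoint 1: f = 6 > 0 → [0, 1]
midpoint 0.5: f = 1.25 > 0 → [0, 0.5]
midpoint 0.25: f = -0.5625 < 0 → [0.25, 0.5]
midpoint 0.375: f = 0.2969 > 0 → [0.25, 0.375]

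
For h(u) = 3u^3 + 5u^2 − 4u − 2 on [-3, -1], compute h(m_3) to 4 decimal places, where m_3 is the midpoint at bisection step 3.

midpoint -2: h = 2 > 0 → [-3, -2]
midpoint -2.5: h = -7.625 < 0 → [-2.5, -2]
midpoint -2.25: h = -1.859375 < 0 → [-2.25, -2]

-1.8594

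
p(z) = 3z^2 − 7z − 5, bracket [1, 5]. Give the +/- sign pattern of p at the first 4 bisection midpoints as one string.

p(3) = 1 > 0, so the root lies in [1, 3]
p(2) = -7 < 0, so the root lies in [2, 3]
p(2.5) = -3.75 < 0, so the root lies in [2.5, 3]
p(2.75) = -1.5625 < 0, so the root lies in [2.75, 3]

+---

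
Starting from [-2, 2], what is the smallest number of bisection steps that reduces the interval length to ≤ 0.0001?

Width after n steps is 4/2^n. Need 2^n ≥ 4/0.0001 = 40000.
2^15 = 32768 < 40000 ≤ 2^16 = 65536, so n = 16.

16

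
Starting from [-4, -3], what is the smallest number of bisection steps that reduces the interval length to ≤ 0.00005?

Width after n steps is 1/2^n. Need 2^n ≥ 1/0.00005 = 20000.
2^14 = 16384 < 20000 ≤ 2^15 = 32768, so n = 15.

15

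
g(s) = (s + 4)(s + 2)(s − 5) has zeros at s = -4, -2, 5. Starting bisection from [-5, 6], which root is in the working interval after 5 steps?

5

m = 0.5, g(m) = -50.625 (−); new bracket [0.5, 6]
m = 3.25, g(m) = -66.609375 (−); new bracket [3.25, 6]
m = 4.625, g(m) = -21.427734 (−); new bracket [4.625, 6]
m = 5.3125, g(m) = 21.2805 (+); new bracket [4.625, 5.3125]
m = 4.96875, g(m) = -1.9532 (−); new bracket [4.96875, 5.3125]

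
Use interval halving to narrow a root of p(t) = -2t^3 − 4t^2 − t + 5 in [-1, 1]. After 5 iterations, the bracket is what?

[0.8125, 0.875]

midpoint 0: p = 5 > 0 → [0, 1]
midpoint 0.5: p = 3.25 > 0 → [0.5, 1]
midpoint 0.75: p = 1.15625 > 0 → [0.75, 1]
midpoint 0.875: p = -0.2773 < 0 → [0.75, 0.875]
midpoint 0.8125: p = 0.4741 > 0 → [0.8125, 0.875]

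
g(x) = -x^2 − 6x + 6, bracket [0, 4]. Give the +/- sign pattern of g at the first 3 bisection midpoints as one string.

m = 2, g(m) = -10 (−); new bracket [0, 2]
m = 1, g(m) = -1 (−); new bracket [0, 1]
m = 0.5, g(m) = 2.75 (+); new bracket [0.5, 1]

--+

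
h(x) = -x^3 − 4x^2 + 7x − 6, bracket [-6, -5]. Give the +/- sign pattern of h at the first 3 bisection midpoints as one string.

+--

h(-5.5) = 0.875 > 0, so the root lies in [-5.5, -5]
h(-5.25) = -8.296875 < 0, so the root lies in [-5.5, -5.25]
h(-5.375) = -3.900391 < 0, so the root lies in [-5.5, -5.375]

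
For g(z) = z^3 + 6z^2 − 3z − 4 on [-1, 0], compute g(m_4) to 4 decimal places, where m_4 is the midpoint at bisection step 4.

z = -0.5 gives g = -1.125, negative; keep [-1, -0.5]
z = -0.75 gives g = 1.203125, positive; keep [-0.75, -0.5]
z = -0.625 gives g = -0.025391, negative; keep [-0.75, -0.625]
z = -0.6875 gives g = 0.5735, positive; keep [-0.6875, -0.625]

0.5735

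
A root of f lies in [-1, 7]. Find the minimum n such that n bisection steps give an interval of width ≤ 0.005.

11

Width after n steps is 8/2^n. Need 2^n ≥ 8/0.005 = 1600.
2^10 = 1024 < 1600 ≤ 2^11 = 2048, so n = 11.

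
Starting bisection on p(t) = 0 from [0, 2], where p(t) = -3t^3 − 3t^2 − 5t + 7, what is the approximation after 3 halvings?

0.75

p(1) = -4 < 0, so the root lies in [0, 1]
p(0.5) = 3.375 > 0, so the root lies in [0.5, 1]
p(0.75) = 0.296875 > 0, so the root lies in [0.75, 1]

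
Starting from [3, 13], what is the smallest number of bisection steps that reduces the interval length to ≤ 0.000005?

Width after n steps is 10/2^n. Need 2^n ≥ 10/0.000005 = 2000000.
2^20 = 1048576 < 2000000 ≤ 2^21 = 2097152, so n = 21.

21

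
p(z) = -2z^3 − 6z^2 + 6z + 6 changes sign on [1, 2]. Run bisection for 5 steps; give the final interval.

p(1.5) = -5.25 < 0, so the root lies in [1, 1.5]
p(1.25) = 0.21875 > 0, so the root lies in [1.25, 1.5]
p(1.375) = -2.292969 < 0, so the root lies in [1.25, 1.375]
p(1.3125) = -0.9829 < 0, so the root lies in [1.25, 1.3125]
p(1.28125) = -0.3687 < 0, so the root lies in [1.25, 1.28125]

[1.25, 1.28125]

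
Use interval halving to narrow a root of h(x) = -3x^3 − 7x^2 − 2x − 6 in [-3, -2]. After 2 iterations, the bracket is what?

[-2.5, -2.25]

midpoint -2.5: h = 2.125 > 0 → [-2.5, -2]
midpoint -2.25: h = -2.765625 < 0 → [-2.5, -2.25]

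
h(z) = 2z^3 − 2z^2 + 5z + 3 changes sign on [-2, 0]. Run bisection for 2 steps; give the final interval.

[-0.5, 0]

midpoint -1: h = -6 < 0 → [-1, 0]
midpoint -0.5: h = -0.25 < 0 → [-0.5, 0]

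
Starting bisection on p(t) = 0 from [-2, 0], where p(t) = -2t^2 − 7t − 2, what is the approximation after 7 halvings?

midpoint -1: p = 3 > 0 → [-1, 0]
midpoint -0.5: p = 1 > 0 → [-0.5, 0]
midpoint -0.25: p = -0.375 < 0 → [-0.5, -0.25]
midpoint -0.375: p = 0.3438 > 0 → [-0.375, -0.25]
midpoint -0.3125: p = -0.0078 < 0 → [-0.375, -0.3125]
midpoint -0.34375: p = 0.1699 > 0 → [-0.34375, -0.3125]
midpoint -0.328125: p = 0.0815 > 0 → [-0.328125, -0.3125]

-0.328125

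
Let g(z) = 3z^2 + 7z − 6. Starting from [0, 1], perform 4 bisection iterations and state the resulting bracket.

[0.625, 0.6875]

g(0.5) = -1.75 < 0, so the root lies in [0.5, 1]
g(0.75) = 0.9375 > 0, so the root lies in [0.5, 0.75]
g(0.625) = -0.453125 < 0, so the root lies in [0.625, 0.75]
g(0.6875) = 0.2305 > 0, so the root lies in [0.625, 0.6875]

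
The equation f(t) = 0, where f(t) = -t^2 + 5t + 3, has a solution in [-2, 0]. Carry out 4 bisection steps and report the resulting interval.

m = -1, f(m) = -3 (−); new bracket [-1, 0]
m = -0.5, f(m) = 0.25 (+); new bracket [-1, -0.5]
m = -0.75, f(m) = -1.3125 (−); new bracket [-0.75, -0.5]
m = -0.625, f(m) = -0.5156 (−); new bracket [-0.625, -0.5]

[-0.625, -0.5]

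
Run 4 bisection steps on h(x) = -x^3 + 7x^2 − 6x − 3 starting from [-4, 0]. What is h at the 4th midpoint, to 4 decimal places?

midpoint -2: h = 45 > 0 → [-2, 0]
midpoint -1: h = 11 > 0 → [-1, 0]
midpoint -0.5: h = 1.875 > 0 → [-0.5, 0]
midpoint -0.25: h = -1.0469 < 0 → [-0.5, -0.25]

-1.0469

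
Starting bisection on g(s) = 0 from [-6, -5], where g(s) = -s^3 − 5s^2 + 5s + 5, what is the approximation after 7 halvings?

-5.7265625

midpoint -5.5: g = -7.375 < 0 → [-6, -5.5]
midpoint -5.75: g = 1.046875 > 0 → [-5.75, -5.5]
midpoint -5.625: g = -3.349609 < 0 → [-5.75, -5.625]
midpoint -5.6875: g = -1.1985 < 0 → [-5.75, -5.6875]
midpoint -5.71875: g = -0.0877 < 0 → [-5.75, -5.71875]
midpoint -5.734375: g = 0.4766 > 0 → [-5.734375, -5.71875]
midpoint -5.7265625: g = 0.1937 > 0 → [-5.7265625, -5.71875]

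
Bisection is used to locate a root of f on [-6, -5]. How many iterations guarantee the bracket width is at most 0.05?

Width after n steps is 1/2^n. Need 2^n ≥ 1/0.05 = 20.
2^4 = 16 < 20 ≤ 2^5 = 32, so n = 5.

5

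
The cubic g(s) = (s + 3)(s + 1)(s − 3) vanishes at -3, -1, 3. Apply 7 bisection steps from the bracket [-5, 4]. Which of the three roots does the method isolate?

3

midpoint -0.5: g = -4.375 < 0 → [-0.5, 4]
midpoint 1.75: g = -16.328125 < 0 → [1.75, 4]
midpoint 2.875: g = -2.845703 < 0 → [2.875, 4]
midpoint 3.4375: g = 12.4978 > 0 → [2.875, 3.4375]
midpoint 3.15625: g = 3.998 > 0 → [2.875, 3.15625]
midpoint 3.015625: g = 0.3774 > 0 → [2.875, 3.015625]
midpoint 2.9453125: g = -1.2828 < 0 → [2.9453125, 3.015625]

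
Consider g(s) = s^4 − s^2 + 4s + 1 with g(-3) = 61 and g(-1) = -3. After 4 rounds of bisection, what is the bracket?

[-1.75, -1.625]

m = -2, g(m) = 5 (+); new bracket [-2, -1]
m = -1.5, g(m) = -2.1875 (−); new bracket [-2, -1.5]
m = -1.75, g(m) = 0.316406 (+); new bracket [-1.75, -1.5]
m = -1.625, g(m) = -1.1677 (−); new bracket [-1.75, -1.625]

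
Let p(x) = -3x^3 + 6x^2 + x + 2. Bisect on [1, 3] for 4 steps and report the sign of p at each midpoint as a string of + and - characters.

+-+-

midpoint 2: p = 4 > 0 → [2, 3]
midpoint 2.5: p = -4.875 < 0 → [2, 2.5]
midpoint 2.25: p = 0.453125 > 0 → [2.25, 2.5]
midpoint 2.375: p = -1.9707 < 0 → [2.25, 2.375]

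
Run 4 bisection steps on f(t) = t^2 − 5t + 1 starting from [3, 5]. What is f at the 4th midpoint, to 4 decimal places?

m = 4, f(m) = -3 (−); new bracket [4, 5]
m = 4.5, f(m) = -1.25 (−); new bracket [4.5, 5]
m = 4.75, f(m) = -0.1875 (−); new bracket [4.75, 5]
m = 4.875, f(m) = 0.3906 (+); new bracket [4.75, 4.875]

0.3906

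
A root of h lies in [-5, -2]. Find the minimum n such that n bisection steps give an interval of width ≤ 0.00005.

16

Width after n steps is 3/2^n. Need 2^n ≥ 3/0.00005 = 60000.
2^15 = 32768 < 60000 ≤ 2^16 = 65536, so n = 16.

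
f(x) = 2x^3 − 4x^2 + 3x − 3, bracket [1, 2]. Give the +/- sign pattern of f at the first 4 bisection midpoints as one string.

-+-+

f(1.5) = -0.75 < 0, so the root lies in [1.5, 2]
f(1.75) = 0.71875 > 0, so the root lies in [1.5, 1.75]
f(1.625) = -0.105469 < 0, so the root lies in [1.625, 1.75]
f(1.6875) = 0.2827 > 0, so the root lies in [1.625, 1.6875]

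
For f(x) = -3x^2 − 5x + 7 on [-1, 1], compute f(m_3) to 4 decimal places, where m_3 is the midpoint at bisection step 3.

x = 0 gives f = 7, positive; keep [0, 1]
x = 0.5 gives f = 3.75, positive; keep [0.5, 1]
x = 0.75 gives f = 1.5625, positive; keep [0.75, 1]

1.5625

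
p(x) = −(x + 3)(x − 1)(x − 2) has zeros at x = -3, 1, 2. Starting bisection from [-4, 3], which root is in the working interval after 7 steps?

-3

x = -0.5 gives p = -9.375, negative; keep [-4, -0.5]
x = -2.25 gives p = -10.359375, negative; keep [-4, -2.25]
x = -3.125 gives p = 2.642578, positive; keep [-3.125, -2.25]
x = -2.6875 gives p = -5.4016, negative; keep [-3.125, -2.6875]
x = -2.90625 gives p = -1.7967, negative; keep [-3.125, -2.90625]
x = -3.015625 gives p = 0.3147, positive; keep [-3.015625, -2.90625]
x = -2.9609375 gives p = -0.7676, negative; keep [-3.015625, -2.9609375]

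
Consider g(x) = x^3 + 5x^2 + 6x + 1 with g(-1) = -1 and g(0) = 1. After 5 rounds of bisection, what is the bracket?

[-0.21875, -0.1875]

midpoint -0.5: g = -0.875 < 0 → [-0.5, 0]
midpoint -0.25: g = -0.203125 < 0 → [-0.25, 0]
midpoint -0.125: g = 0.326172 > 0 → [-0.25, -0.125]
midpoint -0.1875: g = 0.0442 > 0 → [-0.25, -0.1875]
midpoint -0.21875: g = -0.0837 < 0 → [-0.21875, -0.1875]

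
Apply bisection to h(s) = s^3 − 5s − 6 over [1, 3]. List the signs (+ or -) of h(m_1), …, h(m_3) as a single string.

--+

s = 2 gives h = -8, negative; keep [2, 3]
s = 2.5 gives h = -2.875, negative; keep [2.5, 3]
s = 2.75 gives h = 1.046875, positive; keep [2.5, 2.75]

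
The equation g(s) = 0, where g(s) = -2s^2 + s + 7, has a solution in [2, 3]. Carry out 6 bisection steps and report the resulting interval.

s = 2.5 gives g = -3, negative; keep [2, 2.5]
s = 2.25 gives g = -0.875, negative; keep [2, 2.25]
s = 2.125 gives g = 0.09375, positive; keep [2.125, 2.25]
s = 2.1875 gives g = -0.3828, negative; keep [2.125, 2.1875]
s = 2.15625 gives g = -0.1426, negative; keep [2.125, 2.15625]
s = 2.140625 gives g = -0.0239, negative; keep [2.125, 2.140625]

[2.125, 2.140625]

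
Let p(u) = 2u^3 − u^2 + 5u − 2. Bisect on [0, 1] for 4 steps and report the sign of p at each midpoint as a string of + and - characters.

midpoint 0.5: p = 0.5 > 0 → [0, 0.5]
midpoint 0.25: p = -0.78125 < 0 → [0.25, 0.5]
midpoint 0.375: p = -0.160156 < 0 → [0.375, 0.5]
midpoint 0.4375: p = 0.1636 > 0 → [0.375, 0.4375]

+--+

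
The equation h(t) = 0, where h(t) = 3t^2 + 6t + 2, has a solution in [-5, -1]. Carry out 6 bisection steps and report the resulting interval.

midpoint -3: h = 11 > 0 → [-3, -1]
midpoint -2: h = 2 > 0 → [-2, -1]
midpoint -1.5: h = -0.25 < 0 → [-2, -1.5]
midpoint -1.75: h = 0.6875 > 0 → [-1.75, -1.5]
midpoint -1.625: h = 0.1719 > 0 → [-1.625, -1.5]
midpoint -1.5625: h = -0.0508 < 0 → [-1.625, -1.5625]

[-1.625, -1.5625]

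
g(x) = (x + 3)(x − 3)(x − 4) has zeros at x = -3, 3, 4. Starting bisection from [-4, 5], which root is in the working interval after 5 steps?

midpoint 0.5: g = 30.625 > 0 → [-4, 0.5]
midpoint -1.75: g = 34.140625 > 0 → [-4, -1.75]
midpoint -2.875: g = 5.048828 > 0 → [-4, -2.875]
midpoint -3.4375: g = -20.947 < 0 → [-3.4375, -2.875]
midpoint -3.15625: g = -6.8837 < 0 → [-3.15625, -2.875]

-3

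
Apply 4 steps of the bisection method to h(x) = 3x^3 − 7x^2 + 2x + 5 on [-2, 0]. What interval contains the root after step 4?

[-0.75, -0.625]

m = -1, h(m) = -7 (−); new bracket [-1, 0]
m = -0.5, h(m) = 1.875 (+); new bracket [-1, -0.5]
m = -0.75, h(m) = -1.703125 (−); new bracket [-0.75, -0.5]
m = -0.625, h(m) = 0.2832 (+); new bracket [-0.75, -0.625]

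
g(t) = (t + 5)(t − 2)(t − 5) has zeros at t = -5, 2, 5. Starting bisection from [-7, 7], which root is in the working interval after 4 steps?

-5

midpoint 0: g = 50 > 0 → [-7, 0]
midpoint -3.5: g = 70.125 > 0 → [-7, -3.5]
midpoint -5.25: g = -18.578125 < 0 → [-5.25, -3.5]
midpoint -4.375: g = 37.3535 > 0 → [-5.25, -4.375]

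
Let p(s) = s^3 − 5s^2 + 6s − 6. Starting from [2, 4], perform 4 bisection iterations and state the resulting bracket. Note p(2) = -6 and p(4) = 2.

[3.75, 3.875]

m = 3, p(m) = -6 (−); new bracket [3, 4]
m = 3.5, p(m) = -3.375 (−); new bracket [3.5, 4]
m = 3.75, p(m) = -1.078125 (−); new bracket [3.75, 4]
m = 3.875, p(m) = 0.3574 (+); new bracket [3.75, 3.875]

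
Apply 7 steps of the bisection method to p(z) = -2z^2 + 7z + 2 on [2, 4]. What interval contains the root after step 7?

[3.75, 3.765625]

p(3) = 5 > 0, so the root lies in [3, 4]
p(3.5) = 2 > 0, so the root lies in [3.5, 4]
p(3.75) = 0.125 > 0, so the root lies in [3.75, 4]
p(3.875) = -0.9062 < 0, so the root lies in [3.75, 3.875]
p(3.8125) = -0.3828 < 0, so the root lies in [3.75, 3.8125]
p(3.78125) = -0.127 < 0, so the root lies in [3.75, 3.78125]
p(3.765625) = -0.0005 < 0, so the root lies in [3.75, 3.765625]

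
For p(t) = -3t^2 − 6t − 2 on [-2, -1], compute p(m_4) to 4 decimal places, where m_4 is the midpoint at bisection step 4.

p(-1.5) = 0.25 > 0, so the root lies in [-2, -1.5]
p(-1.75) = -0.6875 < 0, so the root lies in [-1.75, -1.5]
p(-1.625) = -0.171875 < 0, so the root lies in [-1.625, -1.5]
p(-1.5625) = 0.0508 > 0, so the root lies in [-1.625, -1.5625]

0.0508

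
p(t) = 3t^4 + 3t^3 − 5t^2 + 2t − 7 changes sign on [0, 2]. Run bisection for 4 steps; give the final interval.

midpoint 1: p = -4 < 0 → [1, 2]
midpoint 1.5: p = 10.0625 > 0 → [1, 1.5]
midpoint 1.25: p = 0.871094 > 0 → [1, 1.25]
midpoint 1.125: p = -2.0012 < 0 → [1.125, 1.25]

[1.125, 1.25]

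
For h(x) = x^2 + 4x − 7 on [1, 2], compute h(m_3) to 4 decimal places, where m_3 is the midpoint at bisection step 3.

h(1.5) = 1.25 > 0, so the root lies in [1, 1.5]
h(1.25) = -0.4375 < 0, so the root lies in [1.25, 1.5]
h(1.375) = 0.390625 > 0, so the root lies in [1.25, 1.375]

0.3906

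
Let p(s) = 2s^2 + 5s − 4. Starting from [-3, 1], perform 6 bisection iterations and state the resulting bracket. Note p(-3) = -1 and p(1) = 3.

s = -1 gives p = -7, negative; keep [-1, 1]
s = 0 gives p = -4, negative; keep [0, 1]
s = 0.5 gives p = -1, negative; keep [0.5, 1]
s = 0.75 gives p = 0.875, positive; keep [0.5, 0.75]
s = 0.625 gives p = -0.0938, negative; keep [0.625, 0.75]
s = 0.6875 gives p = 0.3828, positive; keep [0.625, 0.6875]

[0.625, 0.6875]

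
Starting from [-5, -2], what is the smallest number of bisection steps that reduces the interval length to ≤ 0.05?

Width after n steps is 3/2^n. Need 2^n ≥ 3/0.05 = 60.
2^5 = 32 < 60 ≤ 2^6 = 64, so n = 6.

6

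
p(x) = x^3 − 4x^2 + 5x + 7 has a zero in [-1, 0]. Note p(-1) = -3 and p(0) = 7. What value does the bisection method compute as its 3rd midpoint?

midpoint -0.5: p = 3.375 > 0 → [-1, -0.5]
midpoint -0.75: p = 0.578125 > 0 → [-1, -0.75]
midpoint -0.875: p = -1.107422 < 0 → [-0.875, -0.75]

-0.875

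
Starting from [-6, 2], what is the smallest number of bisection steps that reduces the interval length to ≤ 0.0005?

14

Width after n steps is 8/2^n. Need 2^n ≥ 8/0.0005 = 16000.
2^13 = 8192 < 16000 ≤ 2^14 = 16384, so n = 14.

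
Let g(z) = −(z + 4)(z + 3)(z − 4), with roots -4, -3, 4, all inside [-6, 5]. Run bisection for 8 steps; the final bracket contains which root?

m = -0.5, g(m) = 39.375 (+); new bracket [-0.5, 5]
m = 2.25, g(m) = 57.421875 (+); new bracket [2.25, 5]
m = 3.625, g(m) = 18.943359 (+); new bracket [3.625, 5]
m = 4.3125, g(m) = -18.9954 (−); new bracket [3.625, 4.3125]
m = 3.96875, g(m) = 1.7354 (+); new bracket [3.96875, 4.3125]
m = 4.140625, g(m) = -8.1744 (−); new bracket [3.96875, 4.140625]
m = 4.0546875, g(m) = -3.1075 (−); new bracket [3.96875, 4.0546875]
m = 4.01171875, g(m) = -0.6583 (−); new bracket [3.96875, 4.01171875]

4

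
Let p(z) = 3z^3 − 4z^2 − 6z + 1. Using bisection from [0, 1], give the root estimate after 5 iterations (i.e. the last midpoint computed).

0.15625

m = 0.5, p(m) = -2.625 (−); new bracket [0, 0.5]
m = 0.25, p(m) = -0.703125 (−); new bracket [0, 0.25]
m = 0.125, p(m) = 0.193359 (+); new bracket [0.125, 0.25]
m = 0.1875, p(m) = -0.2458 (−); new bracket [0.125, 0.1875]
m = 0.15625, p(m) = -0.0237 (−); new bracket [0.125, 0.15625]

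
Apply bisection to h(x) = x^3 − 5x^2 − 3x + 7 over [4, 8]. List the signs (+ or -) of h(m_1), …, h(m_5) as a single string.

+-+-+

h(6) = 25 > 0, so the root lies in [4, 6]
h(5) = -8 < 0, so the root lies in [5, 6]
h(5.5) = 5.625 > 0, so the root lies in [5, 5.5]
h(5.25) = -1.8594 < 0, so the root lies in [5.25, 5.5]
h(5.375) = 1.709 > 0, so the root lies in [5.25, 5.375]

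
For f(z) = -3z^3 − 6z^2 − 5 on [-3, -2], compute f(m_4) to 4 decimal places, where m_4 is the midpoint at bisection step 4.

f(-2.5) = 4.375 > 0, so the root lies in [-2.5, -2]
f(-2.25) = -1.203125 < 0, so the root lies in [-2.5, -2.25]
f(-2.375) = 1.345703 > 0, so the root lies in [-2.375, -2.25]
f(-2.3125) = 0.0134 > 0, so the root lies in [-2.3125, -2.25]

0.0134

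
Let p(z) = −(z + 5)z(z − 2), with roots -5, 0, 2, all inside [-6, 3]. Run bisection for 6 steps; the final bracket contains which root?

p(-1.5) = -18.375 < 0, so the root lies in [-6, -1.5]
p(-3.75) = -26.953125 < 0, so the root lies in [-6, -3.75]
p(-4.875) = -4.189453 < 0, so the root lies in [-6, -4.875]
p(-5.4375) = 17.6931 > 0, so the root lies in [-5.4375, -4.875]
p(-5.15625) = 5.7655 > 0, so the root lies in [-5.15625, -4.875]
p(-5.015625) = 0.5498 > 0, so the root lies in [-5.015625, -4.875]

-5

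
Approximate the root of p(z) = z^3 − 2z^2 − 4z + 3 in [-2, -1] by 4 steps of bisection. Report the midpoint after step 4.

-1.5625

midpoint -1.5: p = 1.125 > 0 → [-2, -1.5]
midpoint -1.75: p = -1.484375 < 0 → [-1.75, -1.5]
midpoint -1.625: p = -0.072266 < 0 → [-1.625, -1.5]
midpoint -1.5625: p = 0.5525 > 0 → [-1.625, -1.5625]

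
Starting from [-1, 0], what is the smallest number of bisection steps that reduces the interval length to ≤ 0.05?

Width after n steps is 1/2^n. Need 2^n ≥ 1/0.05 = 20.
2^4 = 16 < 20 ≤ 2^5 = 32, so n = 5.

5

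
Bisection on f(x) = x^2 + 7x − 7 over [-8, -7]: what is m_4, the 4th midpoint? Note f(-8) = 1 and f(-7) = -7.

x = -7.5 gives f = -3.25, negative; keep [-8, -7.5]
x = -7.75 gives f = -1.1875, negative; keep [-8, -7.75]
x = -7.875 gives f = -0.109375, negative; keep [-8, -7.875]
x = -7.9375 gives f = 0.4414, positive; keep [-7.9375, -7.875]

-7.9375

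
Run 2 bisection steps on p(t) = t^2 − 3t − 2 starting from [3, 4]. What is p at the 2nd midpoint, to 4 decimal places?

t = 3.5 gives p = -0.25, negative; keep [3.5, 4]
t = 3.75 gives p = 0.8125, positive; keep [3.5, 3.75]

0.8125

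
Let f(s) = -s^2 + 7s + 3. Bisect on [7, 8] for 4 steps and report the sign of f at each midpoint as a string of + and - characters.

midpoint 7.5: f = -0.75 < 0 → [7, 7.5]
midpoint 7.25: f = 1.1875 > 0 → [7.25, 7.5]
midpoint 7.375: f = 0.234375 > 0 → [7.375, 7.5]
midpoint 7.4375: f = -0.2539 < 0 → [7.375, 7.4375]

-++-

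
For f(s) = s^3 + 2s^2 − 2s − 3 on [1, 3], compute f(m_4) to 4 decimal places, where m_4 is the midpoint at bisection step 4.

0.6309

s = 2 gives f = 9, positive; keep [1, 2]
s = 1.5 gives f = 1.875, positive; keep [1, 1.5]
s = 1.25 gives f = -0.421875, negative; keep [1.25, 1.5]
s = 1.375 gives f = 0.6309, positive; keep [1.25, 1.375]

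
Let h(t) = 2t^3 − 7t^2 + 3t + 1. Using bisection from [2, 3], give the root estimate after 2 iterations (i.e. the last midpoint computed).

h(2.5) = -4 < 0, so the root lies in [2.5, 3]
h(2.75) = -2.09375 < 0, so the root lies in [2.75, 3]

2.75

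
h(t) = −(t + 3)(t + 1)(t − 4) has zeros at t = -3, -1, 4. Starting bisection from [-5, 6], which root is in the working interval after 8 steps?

t = 0.5 gives h = 18.375, positive; keep [0.5, 6]
t = 3.25 gives h = 19.921875, positive; keep [3.25, 6]
t = 4.625 gives h = -26.806641, negative; keep [3.25, 4.625]
t = 3.9375 gives h = 2.1409, positive; keep [3.9375, 4.625]
t = 4.28125 gives h = -10.8152, negative; keep [3.9375, 4.28125]
t = 4.109375 gives h = -3.973, negative; keep [3.9375, 4.109375]
t = 4.0234375 gives h = -0.8269, negative; keep [3.9375, 4.0234375]
t = 3.98046875 gives h = 0.679, positive; keep [3.98046875, 4.0234375]

4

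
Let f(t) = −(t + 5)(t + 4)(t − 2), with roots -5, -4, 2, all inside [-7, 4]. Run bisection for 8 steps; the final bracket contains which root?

t = -1.5 gives f = 30.625, positive; keep [-1.5, 4]
t = 1.25 gives f = 24.609375, positive; keep [1.25, 4]
t = 2.625 gives f = -31.572266, negative; keep [1.25, 2.625]
t = 1.9375 gives f = 2.5745, positive; keep [1.9375, 2.625]
t = 2.28125 gives f = -12.8631, negative; keep [1.9375, 2.28125]
t = 2.109375 gives f = -4.7506, negative; keep [1.9375, 2.109375]
t = 2.0234375 gives f = -0.9915, negative; keep [1.9375, 2.0234375]
t = 1.98046875 gives f = 0.8154, positive; keep [1.98046875, 2.0234375]

2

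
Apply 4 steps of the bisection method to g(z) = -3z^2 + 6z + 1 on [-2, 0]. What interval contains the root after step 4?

g(-1) = -8 < 0, so the root lies in [-1, 0]
g(-0.5) = -2.75 < 0, so the root lies in [-0.5, 0]
g(-0.25) = -0.6875 < 0, so the root lies in [-0.25, 0]
g(-0.125) = 0.2031 > 0, so the root lies in [-0.25, -0.125]

[-0.25, -0.125]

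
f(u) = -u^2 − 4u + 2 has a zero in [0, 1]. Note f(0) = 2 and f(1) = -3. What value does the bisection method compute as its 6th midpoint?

f(0.5) = -0.25 < 0, so the root lies in [0, 0.5]
f(0.25) = 0.9375 > 0, so the root lies in [0.25, 0.5]
f(0.375) = 0.359375 > 0, so the root lies in [0.375, 0.5]
f(0.4375) = 0.0586 > 0, so the root lies in [0.4375, 0.5]
f(0.46875) = -0.0947 < 0, so the root lies in [0.4375, 0.46875]
f(0.453125) = -0.0178 < 0, so the root lies in [0.4375, 0.453125]

0.453125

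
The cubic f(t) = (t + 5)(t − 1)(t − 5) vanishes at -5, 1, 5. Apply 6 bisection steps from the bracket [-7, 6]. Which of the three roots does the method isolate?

f(-0.5) = 37.125 > 0, so the root lies in [-7, -0.5]
f(-3.75) = 51.953125 > 0, so the root lies in [-7, -3.75]
f(-5.375) = -24.802734 < 0, so the root lies in [-5.375, -3.75]
f(-4.5625) = 23.2712 > 0, so the root lies in [-5.375, -4.5625]
f(-4.96875) = 1.8594 > 0, so the root lies in [-5.375, -4.96875]
f(-5.171875) = -10.7902 < 0, so the root lies in [-5.171875, -4.96875]

-5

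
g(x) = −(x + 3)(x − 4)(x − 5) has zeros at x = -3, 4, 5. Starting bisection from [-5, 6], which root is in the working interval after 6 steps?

midpoint 0.5: g = -55.125 < 0 → [-5, 0.5]
midpoint -2.25: g = -33.984375 < 0 → [-5, -2.25]
midpoint -3.625: g = 41.103516 > 0 → [-3.625, -2.25]
midpoint -2.9375: g = -3.4417 < 0 → [-3.625, -2.9375]
midpoint -3.28125: g = 16.9588 > 0 → [-3.28125, -2.9375]
midpoint -3.109375: g = 6.3058 > 0 → [-3.109375, -2.9375]

-3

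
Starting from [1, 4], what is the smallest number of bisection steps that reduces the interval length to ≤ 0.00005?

Width after n steps is 3/2^n. Need 2^n ≥ 3/0.00005 = 60000.
2^15 = 32768 < 60000 ≤ 2^16 = 65536, so n = 16.

16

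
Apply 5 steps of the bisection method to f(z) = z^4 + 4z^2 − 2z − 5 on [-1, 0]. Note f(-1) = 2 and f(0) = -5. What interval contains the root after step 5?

[-0.84375, -0.8125]

m = -0.5, f(m) = -2.9375 (−); new bracket [-1, -0.5]
m = -0.75, f(m) = -0.933594 (−); new bracket [-1, -0.75]
m = -0.875, f(m) = 0.398682 (+); new bracket [-0.875, -0.75]
m = -0.8125, f(m) = -0.2986 (−); new bracket [-0.875, -0.8125]
m = -0.84375, f(m) = 0.042 (+); new bracket [-0.84375, -0.8125]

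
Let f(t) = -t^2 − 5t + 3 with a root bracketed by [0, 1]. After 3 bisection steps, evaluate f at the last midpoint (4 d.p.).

m = 0.5, f(m) = 0.25 (+); new bracket [0.5, 1]
m = 0.75, f(m) = -1.3125 (−); new bracket [0.5, 0.75]
m = 0.625, f(m) = -0.515625 (−); new bracket [0.5, 0.625]

-0.5156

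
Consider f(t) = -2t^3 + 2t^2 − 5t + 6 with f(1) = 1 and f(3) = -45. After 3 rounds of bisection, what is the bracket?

midpoint 2: f = -12 < 0 → [1, 2]
midpoint 1.5: f = -3.75 < 0 → [1, 1.5]
midpoint 1.25: f = -1.03125 < 0 → [1, 1.25]

[1, 1.25]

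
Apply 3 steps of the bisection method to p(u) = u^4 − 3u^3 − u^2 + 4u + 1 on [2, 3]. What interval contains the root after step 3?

m = 2.5, p(m) = -3.0625 (−); new bracket [2.5, 3]
m = 2.75, p(m) = -0.761719 (−); new bracket [2.75, 3]
m = 2.875, p(m) = 1.263916 (+); new bracket [2.75, 2.875]

[2.75, 2.875]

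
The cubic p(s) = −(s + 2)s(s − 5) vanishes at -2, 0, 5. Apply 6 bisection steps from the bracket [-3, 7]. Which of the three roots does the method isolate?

5

p(2) = 24 > 0, so the root lies in [2, 7]
p(4.5) = 14.625 > 0, so the root lies in [4.5, 7]
p(5.75) = -33.421875 < 0, so the root lies in [4.5, 5.75]
p(5.125) = -4.5645 < 0, so the root lies in [4.5, 5.125]
p(4.8125) = 6.1472 > 0, so the root lies in [4.8125, 5.125]
p(4.96875) = 1.0821 > 0, so the root lies in [4.96875, 5.125]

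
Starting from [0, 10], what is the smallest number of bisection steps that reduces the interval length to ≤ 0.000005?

21

Width after n steps is 10/2^n. Need 2^n ≥ 10/0.000005 = 2000000.
2^20 = 1048576 < 2000000 ≤ 2^21 = 2097152, so n = 21.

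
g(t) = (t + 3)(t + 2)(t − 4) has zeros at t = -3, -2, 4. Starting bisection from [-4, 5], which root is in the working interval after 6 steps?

g(0.5) = -30.625 < 0, so the root lies in [0.5, 5]
g(2.75) = -34.140625 < 0, so the root lies in [2.75, 5]
g(3.875) = -5.048828 < 0, so the root lies in [3.875, 5]
g(4.4375) = 20.947 > 0, so the root lies in [3.875, 4.4375]
g(4.15625) = 6.8837 > 0, so the root lies in [3.875, 4.15625]
g(4.015625) = 0.6594 > 0, so the root lies in [3.875, 4.015625]

4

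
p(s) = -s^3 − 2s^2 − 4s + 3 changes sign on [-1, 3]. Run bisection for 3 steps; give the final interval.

midpoint 1: p = -4 < 0 → [-1, 1]
midpoint 0: p = 3 > 0 → [0, 1]
midpoint 0.5: p = 0.375 > 0 → [0.5, 1]

[0.5, 1]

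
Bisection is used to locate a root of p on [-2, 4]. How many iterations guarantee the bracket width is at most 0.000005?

Width after n steps is 6/2^n. Need 2^n ≥ 6/0.000005 = 1200000.
2^20 = 1048576 < 1200000 ≤ 2^21 = 2097152, so n = 21.

21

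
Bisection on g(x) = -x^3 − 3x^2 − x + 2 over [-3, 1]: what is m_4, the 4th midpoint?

m = -1, g(m) = 1 (+); new bracket [-1, 1]
m = 0, g(m) = 2 (+); new bracket [0, 1]
m = 0.5, g(m) = 0.625 (+); new bracket [0.5, 1]
m = 0.75, g(m) = -0.8594 (−); new bracket [0.5, 0.75]

0.75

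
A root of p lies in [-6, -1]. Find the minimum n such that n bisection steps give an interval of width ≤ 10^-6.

Width after n steps is 5/2^n. Need 2^n ≥ 5/10^-6 = 5000000.
2^22 = 4194304 < 5000000 ≤ 2^23 = 8388608, so n = 23.

23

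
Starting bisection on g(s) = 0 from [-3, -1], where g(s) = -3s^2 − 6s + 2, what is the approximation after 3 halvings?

-2.25

g(-2) = 2 > 0, so the root lies in [-3, -2]
g(-2.5) = -1.75 < 0, so the root lies in [-2.5, -2]
g(-2.25) = 0.3125 > 0, so the root lies in [-2.5, -2.25]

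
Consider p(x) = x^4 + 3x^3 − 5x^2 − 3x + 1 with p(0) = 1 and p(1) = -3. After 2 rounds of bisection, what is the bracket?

midpoint 0.5: p = -1.3125 < 0 → [0, 0.5]
midpoint 0.25: p = -0.011719 < 0 → [0, 0.25]

[0, 0.25]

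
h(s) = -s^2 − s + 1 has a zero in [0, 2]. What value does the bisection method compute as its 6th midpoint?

0.59375

s = 1 gives h = -1, negative; keep [0, 1]
s = 0.5 gives h = 0.25, positive; keep [0.5, 1]
s = 0.75 gives h = -0.3125, negative; keep [0.5, 0.75]
s = 0.625 gives h = -0.0156, negative; keep [0.5, 0.625]
s = 0.5625 gives h = 0.1211, positive; keep [0.5625, 0.625]
s = 0.59375 gives h = 0.0537, positive; keep [0.59375, 0.625]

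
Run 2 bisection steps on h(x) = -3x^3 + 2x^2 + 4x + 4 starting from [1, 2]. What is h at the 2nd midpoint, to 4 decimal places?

h(1.5) = 4.375 > 0, so the root lies in [1.5, 2]
h(1.75) = 1.046875 > 0, so the root lies in [1.75, 2]

1.0469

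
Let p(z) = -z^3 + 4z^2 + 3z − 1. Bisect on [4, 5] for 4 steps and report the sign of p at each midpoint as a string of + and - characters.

m = 4.5, p(m) = 2.375 (+); new bracket [4.5, 5]
m = 4.75, p(m) = -3.671875 (−); new bracket [4.5, 4.75]
m = 4.625, p(m) = -0.494141 (−); new bracket [4.5, 4.625]
m = 4.5625, p(m) = 0.9783 (+); new bracket [4.5625, 4.625]

+--+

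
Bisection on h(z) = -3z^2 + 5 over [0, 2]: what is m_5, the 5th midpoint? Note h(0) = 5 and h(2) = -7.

m = 1, h(m) = 2 (+); new bracket [1, 2]
m = 1.5, h(m) = -1.75 (−); new bracket [1, 1.5]
m = 1.25, h(m) = 0.3125 (+); new bracket [1.25, 1.5]
m = 1.375, h(m) = -0.6719 (−); new bracket [1.25, 1.375]
m = 1.3125, h(m) = -0.168 (−); new bracket [1.25, 1.3125]

1.3125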